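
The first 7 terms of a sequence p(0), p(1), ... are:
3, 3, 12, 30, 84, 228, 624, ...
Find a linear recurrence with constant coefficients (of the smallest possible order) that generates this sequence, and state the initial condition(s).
Look for the lowest-order linear relation among consecutive terms.
Observation: p(n) - 2·p(n-1) - (2)·p(n-2) = 0 holds for the shown terms, and no order-1 relation p(n) = α·p(n-1) + β fits.
Check at n=3: 2·12 + (2)·3 = 30. ✓

p(n) = 2p(n-1) + 2p(n-2), p(0) = 3, p(1) = 3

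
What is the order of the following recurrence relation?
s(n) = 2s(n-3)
The order is the largest lag k for which s(n-k) appears. Here the deepest term is s(n-3), so the order is 3.

Order 3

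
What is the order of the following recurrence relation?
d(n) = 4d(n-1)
The order is the largest lag k for which d(n-k) appears. Here the deepest term is d(n-1), so the order is 1.

Order 1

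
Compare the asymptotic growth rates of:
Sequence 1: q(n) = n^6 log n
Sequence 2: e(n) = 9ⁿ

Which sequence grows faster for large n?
Comparing growth rates:
Growth-rate hierarchy: log n ≺ any polynomial ≺ any exponential cⁿ (c>1) ≺ n! ≺ nⁿ.
exponential base 9 dominates polynomial degree 6 (with log factor) asymptotically.

e(n) grows faster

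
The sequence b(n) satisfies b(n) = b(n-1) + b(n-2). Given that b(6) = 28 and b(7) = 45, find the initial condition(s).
Work backwards using b(k) = b(k+2) - b(k+1):
b(5) = b(7) - b(6) = 45 - 28 = 17
b(4) = b(6) - b(5) = 28 - 17 = 11
b(3) = b(5) - b(4) = 17 - 11 = 6
b(2) = b(4) - b(3) = 11 - 6 = 5
b(1) = b(3) - b(2) = 6 - 5 = 1
b(0) = b(2) - b(1) = 5 - 1 = 4

b(0) = 4, b(1) = 1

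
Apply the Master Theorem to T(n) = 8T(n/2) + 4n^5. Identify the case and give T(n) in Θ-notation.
Master Theorem template: T(n) = a·T(n/b) + f(n).
Here: a=8, b=2, f(n)=4n^5
Compute log_b(a) = log_2(8) = 3.
f(n) = 4n^5 = Ω(n^(3+ε)) with ε = 2, and the regularity condition holds (a·f(n/b) = (a/b^5)·f(n) with a/b^5 = 2^-2 < 1). Case 3: T(n) = Θ(f(n)) = Θ(n^5).

Case 3: T(n) = Θ(n^5)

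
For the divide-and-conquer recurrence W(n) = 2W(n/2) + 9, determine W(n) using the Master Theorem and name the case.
Master Theorem template: W(n) = a·W(n/b) + f(n).
Here: a=2, b=2, f(n)=9
Compute log_b(a) = log_2(2) = 1.
f(n) = 9 = O(n^(1-ε)) with ε = 1. Case 1: W(n) = Θ(n^log_b(a)) = Θ(n).

Case 1: W(n) = Θ(n)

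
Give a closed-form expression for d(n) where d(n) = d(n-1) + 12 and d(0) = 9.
Recurrence: d(n) = d(n-1) + 12, initial: d(0) = 9.
Each step adds 12, so d(n) = d(0) + 12n = 12n + 9.

d(n) = 12n + 9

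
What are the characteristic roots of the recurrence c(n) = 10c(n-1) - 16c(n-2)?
Substitute c(n) = rⁿ and divide through by rⁿ⁻²: r² - 10r + 16 = 0
Factor: (r - 2)(r - 8) = 0, so r = 2, 8.
General solution: c(n) = A·2ⁿ + B·8ⁿ

Characteristic: r² - 10r + 16 = 0, Roots: r = 2, 8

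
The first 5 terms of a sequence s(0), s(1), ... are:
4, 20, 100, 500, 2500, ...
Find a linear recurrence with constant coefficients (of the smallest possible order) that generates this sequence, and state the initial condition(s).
Look for the lowest-order linear relation among consecutive terms.
Observation: each term is 5× the previous.
Check at n=2: 5·20 = 100. ✓

s(n) = 5 × s(n-1), s(0) = 4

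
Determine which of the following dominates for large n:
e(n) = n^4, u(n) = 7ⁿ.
Comparing growth rates:
Growth-rate hierarchy: log n ≺ any polynomial ≺ any exponential cⁿ (c>1) ≺ n! ≺ nⁿ.
exponential base 7 dominates polynomial degree 4 asymptotically.

u(n) grows faster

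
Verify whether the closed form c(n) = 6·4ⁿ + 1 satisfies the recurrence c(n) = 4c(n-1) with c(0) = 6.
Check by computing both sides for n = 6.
From the recurrence with c(0) = 6:
  c(0) = 6, c(1) = 24, c(2) = 96, c(3) = 384, c(4) = 1536, c(5) = 6144, c(6) = 24576
  so the recurrence gives c(6) = 24576.
From the proposed closed form c(n) = 6·4ⁿ + 1:
  c(6) = 24577.
The recurrence gives 24576 but the closed form gives 24577, so the closed form does not satisfy the recurrence.

No, the closed form is incorrect.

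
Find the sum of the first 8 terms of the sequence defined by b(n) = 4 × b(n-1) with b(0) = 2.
Computing the sequence terms: 2, 8, 32, 128, 512, 2048, 8192, 32768
Adding these values together:

43690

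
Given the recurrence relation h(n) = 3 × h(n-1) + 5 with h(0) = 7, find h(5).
Computing step by step:
h(0) = 7
h(1) = 3 × 7 + 5 = 26
h(2) = 3 × 26 + 5 = 83
h(3) = 3 × 83 + 5 = 254
h(4) = 3 × 254 + 5 = 767
h(5) = 3 × 767 + 5 = 2306

2306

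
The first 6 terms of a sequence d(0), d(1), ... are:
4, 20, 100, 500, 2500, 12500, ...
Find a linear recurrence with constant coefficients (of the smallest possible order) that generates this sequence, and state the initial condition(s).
Look for the lowest-order linear relation among consecutive terms.
Observation: each term is 5× the previous.
Check at n=2: 5·20 = 100. ✓

d(n) = 5 × d(n-1), d(0) = 4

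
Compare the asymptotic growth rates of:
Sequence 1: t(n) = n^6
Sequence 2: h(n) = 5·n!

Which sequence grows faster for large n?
Comparing growth rates:
Growth-rate hierarchy: log n ≺ any polynomial ≺ any exponential cⁿ (c>1) ≺ n! ≺ nⁿ.
factorial dominates polynomial degree 6 asymptotically.

h(n) grows faster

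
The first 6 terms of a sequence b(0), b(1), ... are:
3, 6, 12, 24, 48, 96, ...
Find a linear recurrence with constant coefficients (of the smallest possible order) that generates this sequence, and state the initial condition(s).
Look for the lowest-order linear relation among consecutive terms.
Observation: each term is 2× the previous.
Check at n=2: 2·6 = 12. ✓

b(n) = 2 × b(n-1), b(0) = 3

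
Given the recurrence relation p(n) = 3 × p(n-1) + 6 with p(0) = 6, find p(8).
Computing step by step:
p(0) = 6
p(1) = 3 × 6 + 6 = 24
p(2) = 3 × 24 + 6 = 78
p(3) = 3 × 78 + 6 = 240
p(4) = 3 × 240 + 6 = 726
p(5) = 3 × 726 + 6 = 2184
p(6) = 3 × 2184 + 6 = 6558
p(7) = 3 × 6558 + 6 = 19680
p(8) = 3 × 19680 + 6 = 59046

59046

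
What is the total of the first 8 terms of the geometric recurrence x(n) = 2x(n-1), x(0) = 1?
Computing the sequence terms: 1, 2, 4, 8, 16, 32, 64, 128
Adding these values together:

255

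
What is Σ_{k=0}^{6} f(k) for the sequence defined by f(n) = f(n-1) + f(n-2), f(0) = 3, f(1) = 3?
Computing the sequence terms: 3, 3, 6, 9, 15, 24, 39
Adding these values together:

99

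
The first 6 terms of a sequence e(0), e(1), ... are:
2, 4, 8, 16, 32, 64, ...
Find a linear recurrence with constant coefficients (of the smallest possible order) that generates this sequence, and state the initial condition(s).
Look for the lowest-order linear relation among consecutive terms.
Observation: each term is 2× the previous.
Check at n=2: 2·4 = 8. ✓

e(n) = 2 × e(n-1), e(0) = 2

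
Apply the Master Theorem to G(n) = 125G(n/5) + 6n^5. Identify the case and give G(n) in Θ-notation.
Master Theorem template: G(n) = a·G(n/b) + f(n).
Here: a=125, b=5, f(n)=6n^5
Compute log_b(a) = log_5(125) = 3.
f(n) = 6n^5 = Ω(n^(3+ε)) with ε = 2, and the regularity condition holds (a·f(n/b) = (a/b^5)·f(n) with a/b^5 = 5^-2 < 1). Case 3: G(n) = Θ(f(n)) = Θ(n^5).

Case 3: G(n) = Θ(n^5)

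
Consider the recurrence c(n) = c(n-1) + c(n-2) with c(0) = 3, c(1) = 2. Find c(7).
Computing the sequence terms:
3, 2, 5, 7, 12, 19, 31, 50

50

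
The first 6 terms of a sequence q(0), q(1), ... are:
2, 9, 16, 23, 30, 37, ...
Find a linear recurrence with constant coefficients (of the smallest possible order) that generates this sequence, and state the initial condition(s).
Look for the lowest-order linear relation among consecutive terms.
Observation: consecutive differences are constant (= 7).
Check at n=2: 1·9 + 7 = 16. ✓

q(n) = q(n-1) + 7, q(0) = 2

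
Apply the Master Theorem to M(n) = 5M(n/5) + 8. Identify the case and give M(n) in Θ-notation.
Master Theorem template: M(n) = a·M(n/b) + f(n).
Here: a=5, b=5, f(n)=8
Compute log_b(a) = log_5(5) = 1.
f(n) = 8 = O(n^(1-ε)) with ε = 1. Case 1: M(n) = Θ(n^log_b(a)) = Θ(n).

Case 1: M(n) = Θ(n)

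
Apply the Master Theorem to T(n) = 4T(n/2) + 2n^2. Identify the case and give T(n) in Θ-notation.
Master Theorem template: T(n) = a·T(n/b) + f(n).
Here: a=4, b=2, f(n)=2n^2
Compute log_b(a) = log_2(4) = 2.
f(n) = 2n^2 = Θ(n^2). Case 2: T(n) = Θ(n^2 log n).

Case 2: T(n) = Θ(n^2 log n)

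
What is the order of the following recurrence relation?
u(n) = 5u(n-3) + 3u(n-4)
The order is the largest lag k for which u(n-k) appears. Here the deepest term is u(n-4), so the order is 4.

Order 4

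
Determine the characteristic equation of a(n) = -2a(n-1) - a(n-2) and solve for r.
Substitute a(n) = rⁿ and divide through by rⁿ⁻²: r² + 2r + 1 = 0
Factor: (r + 1)² = 0, so r = -1 (double root).
General solution: a(n) = (A + Bn)·(-1)ⁿ

Characteristic: r² + 2r + 1 = 0, Roots: r = -1 (double root)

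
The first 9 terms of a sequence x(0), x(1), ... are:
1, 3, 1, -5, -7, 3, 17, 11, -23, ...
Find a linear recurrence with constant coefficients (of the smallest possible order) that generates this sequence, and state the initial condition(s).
Look for the lowest-order linear relation among consecutive terms.
Observation: x(n) - 1·x(n-1) - (-2)·x(n-2) = 0 holds for the shown terms, and no order-1 relation x(n) = α·x(n-1) + β fits.
Check at n=3: 1·1 + (-2)·3 = -5. ✓

x(n) = x(n-1) - 2x(n-2), x(0) = 1, x(1) = 3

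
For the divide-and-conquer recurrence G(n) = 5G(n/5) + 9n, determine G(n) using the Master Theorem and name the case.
Master Theorem template: G(n) = a·G(n/b) + f(n).
Here: a=5, b=5, f(n)=9n
Compute log_b(a) = log_5(5) = 1.
f(n) = 9n = Θ(n). Case 2: G(n) = Θ(n log n).

Case 2: G(n) = Θ(n log n)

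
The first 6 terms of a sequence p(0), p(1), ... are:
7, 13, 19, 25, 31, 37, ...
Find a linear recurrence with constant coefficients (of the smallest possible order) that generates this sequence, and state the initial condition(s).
Look for the lowest-order linear relation among consecutive terms.
Observation: consecutive differences are constant (= 6).
Check at n=2: 1·13 + 6 = 19. ✓

p(n) = p(n-1) + 6, p(0) = 7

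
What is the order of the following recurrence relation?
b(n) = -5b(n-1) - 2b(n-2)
The order is the largest lag k for which b(n-k) appears. Here the deepest term is b(n-2), so the order is 2.

Order 2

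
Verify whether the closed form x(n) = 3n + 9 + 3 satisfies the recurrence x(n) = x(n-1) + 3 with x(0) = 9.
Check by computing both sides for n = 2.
From the recurrence with x(0) = 9:
  x(0) = 9, x(1) = 12, x(2) = 15
  so the recurrence gives x(2) = 15.
From the proposed closed form x(n) = 3n + 9 + 3:
  x(2) = 18.
The recurrence gives 15 but the closed form gives 18, so the closed form does not satisfy the recurrence.

No, the closed form is incorrect.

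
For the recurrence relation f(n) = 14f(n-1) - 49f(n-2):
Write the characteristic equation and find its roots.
Substitute f(n) = rⁿ and divide through by rⁿ⁻²: r² - 14r + 49 = 0
Factor: (r - 7)² = 0, so r = 7 (double root).
General solution: f(n) = (A + Bn)·7ⁿ

Characteristic: r² - 14r + 49 = 0, Roots: r = 7 (double root)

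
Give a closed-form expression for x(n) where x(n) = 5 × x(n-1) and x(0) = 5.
Recurrence: x(n) = 5 × x(n-1), initial: x(0) = 5.
Each term is 5 times the previous, so this is geometric with ratio 5. After n steps: x(n) = x(0)·5ⁿ = 5·5ⁿ.

x(n) = 5·5ⁿ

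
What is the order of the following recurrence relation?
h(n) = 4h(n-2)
The order is the largest lag k for which h(n-k) appears. Here the deepest term is h(n-2), so the order is 2.

Order 2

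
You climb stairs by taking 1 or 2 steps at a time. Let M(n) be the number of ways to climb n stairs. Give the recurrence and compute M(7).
Condition on the size of the last step (1 to 2): before it there were n-1, …, n-2 stairs climbed, and these cases are disjoint, so M(n) = M(n-1) + M(n-2) (Fibonacci-type sequence).
Initial conditions by direct count (compositions of i into parts ≤ 2): M(1) = 1; M(2) = 2.
Iterating the recurrence: M(3) = 3, M(4) = 5, M(5) = 8, M(6) = 13, M(7) = 21.

M(n) = M(n-1) + M(n-2), M(1) = 1, M(2) = 2; M(7) = 21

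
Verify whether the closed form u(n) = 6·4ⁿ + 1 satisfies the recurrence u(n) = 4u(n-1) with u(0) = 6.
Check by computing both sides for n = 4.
From the recurrence with u(0) = 6:
  u(0) = 6, u(1) = 24, u(2) = 96, u(3) = 384, u(4) = 1536
  so the recurrence gives u(4) = 1536.
From the proposed closed form u(n) = 6·4ⁿ + 1:
  u(4) = 1537.
The recurrence gives 1536 but the closed form gives 1537, so the closed form does not satisfy the recurrence.

No, the closed form is incorrect.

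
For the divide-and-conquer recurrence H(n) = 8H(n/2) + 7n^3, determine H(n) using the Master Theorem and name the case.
Master Theorem template: H(n) = a·H(n/b) + f(n).
Here: a=8, b=2, f(n)=7n^3
Compute log_b(a) = log_2(8) = 3.
f(n) = 7n^3 = Θ(n^3). Case 2: H(n) = Θ(n^3 log n).

Case 2: H(n) = Θ(n^3 log n)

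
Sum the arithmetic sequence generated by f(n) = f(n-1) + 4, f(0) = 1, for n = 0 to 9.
Computing the sequence terms: 1, 5, 9, 13, 17, 21, 25, 29, 33, 37
Adding these values together:

190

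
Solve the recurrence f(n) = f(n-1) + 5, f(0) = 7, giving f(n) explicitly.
Recurrence: f(n) = f(n-1) + 5, initial: f(0) = 7.
Each step adds 5, so f(n) = f(0) + 5n = 5n + 7.

f(n) = 5n + 7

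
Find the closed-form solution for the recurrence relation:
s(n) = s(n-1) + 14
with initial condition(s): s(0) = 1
Recurrence: s(n) = s(n-1) + 14, initial: s(0) = 1.
Each step adds 14, so s(n) = s(0) + 14n = 14n + 1.

s(n) = 14n + 1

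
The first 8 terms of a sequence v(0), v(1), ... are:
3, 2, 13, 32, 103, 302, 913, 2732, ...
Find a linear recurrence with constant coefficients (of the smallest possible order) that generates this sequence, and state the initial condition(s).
Look for the lowest-order linear relation among consecutive terms.
Observation: v(n) - 2·v(n-1) - (3)·v(n-2) = 0 holds for the shown terms, and no order-1 relation v(n) = α·v(n-1) + β fits.
Check at n=3: 2·13 + (3)·2 = 32. ✓

v(n) = 2v(n-1) + 3v(n-2), v(0) = 3, v(1) = 2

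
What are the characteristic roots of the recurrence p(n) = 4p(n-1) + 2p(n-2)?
Substitute p(n) = rⁿ and divide through by rⁿ⁻²: r² - 4r - 2 = 0
Discriminant: 4² + 4·2 = 24, not a perfect square, so by the quadratic formula r = (4 ± √24)/2.
General solution: p(n) = A·r₁ⁿ + B·r₂ⁿ where r₁,r₂ = (4 ± √24)/2

Characteristic: r² - 4r - 2 = 0, Roots: r = (4 ± √24)/2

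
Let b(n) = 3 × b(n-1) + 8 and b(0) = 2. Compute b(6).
Computing step by step:
b(0) = 2
b(1) = 3 × 2 + 8 = 14
b(2) = 3 × 14 + 8 = 50
b(3) = 3 × 50 + 8 = 158
b(4) = 3 × 158 + 8 = 482
b(5) = 3 × 482 + 8 = 1454
b(6) = 3 × 1454 + 8 = 4370

4370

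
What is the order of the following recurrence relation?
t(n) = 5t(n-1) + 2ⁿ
The order is the largest lag k for which t(n-k) appears. Here the deepest term is t(n-1) (the 2ⁿ term is non-homogeneous and does not affect the order), so the order is 1.

Order 1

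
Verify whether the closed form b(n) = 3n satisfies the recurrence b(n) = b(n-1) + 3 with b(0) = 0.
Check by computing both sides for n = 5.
From the recurrence with b(0) = 0:
  b(0) = 0, b(1) = 3, b(2) = 6, b(3) = 9, b(4) = 12, b(5) = 15
  so the recurrence gives b(5) = 15.
From the proposed closed form b(n) = 3n:
  b(5) = 15.
Both sides give 15 at n = 5, and the initial condition(s) match, so the closed form is consistent.

Yes, the closed form is correct.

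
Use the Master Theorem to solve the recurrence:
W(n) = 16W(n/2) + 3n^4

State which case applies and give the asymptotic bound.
Master Theorem template: W(n) = a·W(n/b) + f(n).
Here: a=16, b=2, f(n)=3n^4
Compute log_b(a) = log_2(16) = 4.
f(n) = 3n^4 = Θ(n^4). Case 2: W(n) = Θ(n^4 log n).

Case 2: W(n) = Θ(n^4 log n)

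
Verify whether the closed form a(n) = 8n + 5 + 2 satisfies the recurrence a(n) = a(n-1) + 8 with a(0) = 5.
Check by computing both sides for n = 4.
From the recurrence with a(0) = 5:
  a(0) = 5, a(1) = 13, a(2) = 21, a(3) = 29, a(4) = 37
  so the recurrence gives a(4) = 37.
From the proposed closed form a(n) = 8n + 5 + 2:
  a(4) = 39.
The recurrence gives 37 but the closed form gives 39, so the closed form does not satisfy the recurrence.

No, the closed form is incorrect.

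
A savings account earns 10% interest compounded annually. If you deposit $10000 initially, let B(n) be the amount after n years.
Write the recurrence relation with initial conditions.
Each year the balance grows by 10%, i.e. is multiplied by 1 + 10/100 = 1.1, so B(n) = 1.1 × B(n-1). The initial deposit gives B(0) = 10000.
Unrolling gives the closed form B(n) = 10000 × (1.1)ⁿ.

B(n) = 1.1 × B(n-1), B(0) = 10000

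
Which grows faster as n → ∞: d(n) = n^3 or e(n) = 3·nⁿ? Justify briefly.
Comparing growth rates:
Growth-rate hierarchy: log n ≺ any polynomial ≺ any exponential cⁿ (c>1) ≺ n! ≺ nⁿ.
super-exponential nⁿ dominates polynomial degree 3 asymptotically.

e(n) grows faster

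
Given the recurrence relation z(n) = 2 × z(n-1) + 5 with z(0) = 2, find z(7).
Computing step by step:
z(0) = 2
z(1) = 2 × 2 + 5 = 9
z(2) = 2 × 9 + 5 = 23
z(3) = 2 × 23 + 5 = 51
z(4) = 2 × 51 + 5 = 107
z(5) = 2 × 107 + 5 = 219
z(6) = 2 × 219 + 5 = 443
z(7) = 2 × 443 + 5 = 891

891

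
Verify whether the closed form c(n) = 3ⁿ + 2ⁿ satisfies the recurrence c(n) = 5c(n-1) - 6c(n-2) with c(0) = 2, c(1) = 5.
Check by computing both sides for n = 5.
From the recurrence with c(0) = 2, c(1) = 5:
  c(0) = 2, c(1) = 5, c(2) = 13, c(3) = 35, c(4) = 97, c(5) = 275
  so the recurrence gives c(5) = 275.
From the proposed closed form c(n) = 3ⁿ + 2ⁿ:
  c(5) = 275.
Both sides give 275 at n = 5, and the initial condition(s) match, so the closed form is consistent.

Yes, the closed form is correct.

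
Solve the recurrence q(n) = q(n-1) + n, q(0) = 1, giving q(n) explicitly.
Recurrence: q(n) = q(n-1) + n, initial: q(0) = 1.
Telescoping: q(n) = q(0) + Σᵢ₌₁ⁿ i = 1 + n(n+1)/2.

q(n) = n(n+1)/2 + 1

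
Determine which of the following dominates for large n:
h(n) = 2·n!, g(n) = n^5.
Comparing growth rates:
Growth-rate hierarchy: log n ≺ any polynomial ≺ any exponential cⁿ (c>1) ≺ n! ≺ nⁿ.
factorial dominates polynomial degree 5 asymptotically.

h(n) grows faster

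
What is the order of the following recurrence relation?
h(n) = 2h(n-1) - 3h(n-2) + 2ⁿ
The order is the largest lag k for which h(n-k) appears. Here the deepest term is h(n-2) (the 2ⁿ term is non-homogeneous and does not affect the order), so the order is 2.

Order 2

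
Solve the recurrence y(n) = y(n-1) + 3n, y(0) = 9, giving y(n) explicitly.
Recurrence: y(n) = y(n-1) + 3n, initial: y(0) = 9.
Telescoping: y(n) = y(0) + 3·Σᵢ₌₁ⁿ i = 9 + 3·n(n+1)/2.

y(n) = 3·n(n+1)/2 + 9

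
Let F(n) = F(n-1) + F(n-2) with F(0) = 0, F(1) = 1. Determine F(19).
Computing the sequence terms:
0, 1, 1, 2, 3, 5, 8, 13, 21, 34, 55, 89, 144, 233, 377, 610, 987, 1597, 2584, 4181

4181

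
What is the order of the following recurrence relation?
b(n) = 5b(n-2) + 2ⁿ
The order is the largest lag k for which b(n-k) appears. Here the deepest term is b(n-2) (the 2ⁿ term is non-homogeneous and does not affect the order), so the order is 2.

Order 2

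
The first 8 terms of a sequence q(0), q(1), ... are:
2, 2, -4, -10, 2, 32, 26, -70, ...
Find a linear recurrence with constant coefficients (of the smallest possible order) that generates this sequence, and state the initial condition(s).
Look for the lowest-order linear relation among consecutive terms.
Observation: q(n) - 1·q(n-1) - (-3)·q(n-2) = 0 holds for the shown terms, and no order-1 relation q(n) = α·q(n-1) + β fits.
Check at n=3: 1·-4 + (-3)·2 = -10. ✓

q(n) = q(n-1) - 3q(n-2), q(0) = 2, q(1) = 2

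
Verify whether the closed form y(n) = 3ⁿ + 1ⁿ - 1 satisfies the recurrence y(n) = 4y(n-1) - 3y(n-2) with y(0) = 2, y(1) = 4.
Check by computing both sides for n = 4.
From the recurrence with y(0) = 2, y(1) = 4:
  y(0) = 2, y(1) = 4, y(2) = 10, y(3) = 28, y(4) = 82
  so the recurrence gives y(4) = 82.
From the proposed closed form y(n) = 3ⁿ + 1ⁿ - 1:
  y(4) = 81.
The recurrence gives 82 but the closed form gives 81, so the closed form does not satisfy the recurrence.

No, the closed form is incorrect.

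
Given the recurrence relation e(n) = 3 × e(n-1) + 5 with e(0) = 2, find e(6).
Computing step by step:
e(0) = 2
e(1) = 3 × 2 + 5 = 11
e(2) = 3 × 11 + 5 = 38
e(3) = 3 × 38 + 5 = 119
e(4) = 3 × 119 + 5 = 362
e(5) = 3 × 362 + 5 = 1091
e(6) = 3 × 1091 + 5 = 3278

3278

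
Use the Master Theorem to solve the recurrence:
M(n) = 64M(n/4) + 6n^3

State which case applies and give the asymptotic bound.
Master Theorem template: M(n) = a·M(n/b) + f(n).
Here: a=64, b=4, f(n)=6n^3
Compute log_b(a) = log_4(64) = 3.
f(n) = 6n^3 = Θ(n^3). Case 2: M(n) = Θ(n^3 log n).

Case 2: M(n) = Θ(n^3 log n)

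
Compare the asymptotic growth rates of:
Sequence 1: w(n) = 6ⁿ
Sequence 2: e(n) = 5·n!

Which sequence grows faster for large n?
Comparing growth rates:
Growth-rate hierarchy: log n ≺ any polynomial ≺ any exponential cⁿ (c>1) ≺ n! ≺ nⁿ.
factorial dominates exponential base 6 asymptotically.

e(n) grows faster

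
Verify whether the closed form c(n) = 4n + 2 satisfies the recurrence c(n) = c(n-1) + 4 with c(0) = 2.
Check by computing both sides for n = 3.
From the recurrence with c(0) = 2:
  c(0) = 2, c(1) = 6, c(2) = 10, c(3) = 14
  so the recurrence gives c(3) = 14.
From the proposed closed form c(n) = 4n + 2:
  c(3) = 14.
Both sides give 14 at n = 3, and the initial condition(s) match, so the closed form is consistent.

Yes, the closed form is correct.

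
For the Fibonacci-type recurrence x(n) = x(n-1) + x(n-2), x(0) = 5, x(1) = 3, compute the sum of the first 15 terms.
Computing the sequence terms: 5, 3, 8, 11, 19, 30, 49, 79, 128, 207, 335, 542, 877, 1419, 2296
Adding these values together:

6008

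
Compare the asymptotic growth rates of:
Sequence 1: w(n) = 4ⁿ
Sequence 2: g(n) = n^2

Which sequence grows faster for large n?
Comparing growth rates:
Growth-rate hierarchy: log n ≺ any polynomial ≺ any exponential cⁿ (c>1) ≺ n! ≺ nⁿ.
exponential base 4 dominates polynomial degree 2 asymptotically.

w(n) grows faster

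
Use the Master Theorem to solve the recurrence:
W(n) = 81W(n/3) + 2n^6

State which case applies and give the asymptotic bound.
Master Theorem template: W(n) = a·W(n/b) + f(n).
Here: a=81, b=3, f(n)=2n^6
Compute log_b(a) = log_3(81) = 4.
f(n) = 2n^6 = Ω(n^(4+ε)) with ε = 2, and the regularity condition holds (a·f(n/b) = (a/b^6)·f(n) with a/b^6 = 3^-2 < 1). Case 3: W(n) = Θ(f(n)) = Θ(n^6).

Case 3: W(n) = Θ(n^6)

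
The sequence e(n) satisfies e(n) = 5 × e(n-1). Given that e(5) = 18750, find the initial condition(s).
In general e(n) = 5ⁿ · e(0). At n = 5: e(0) = e(5) / 5^5 = 18750 / 3125 = 6.

e(0) = 6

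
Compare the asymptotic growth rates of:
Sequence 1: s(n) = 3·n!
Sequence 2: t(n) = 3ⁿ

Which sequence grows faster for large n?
Comparing growth rates:
Growth-rate hierarchy: log n ≺ any polynomial ≺ any exponential cⁿ (c>1) ≺ n! ≺ nⁿ.
factorial dominates exponential base 3 asymptotically.

s(n) grows faster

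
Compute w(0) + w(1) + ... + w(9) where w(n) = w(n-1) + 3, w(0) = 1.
Computing the sequence terms: 1, 4, 7, 10, 13, 16, 19, 22, 25, 28
Adding these values together:

145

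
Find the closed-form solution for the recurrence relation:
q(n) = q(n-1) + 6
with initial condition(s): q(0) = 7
Recurrence: q(n) = q(n-1) + 6, initial: q(0) = 7.
Each step adds 6, so q(n) = q(0) + 6n = 6n + 7.

q(n) = 6n + 7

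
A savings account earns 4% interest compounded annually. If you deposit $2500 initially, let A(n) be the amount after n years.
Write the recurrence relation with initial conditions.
Each year the balance grows by 4%, i.e. is multiplied by 1 + 4/100 = 1.04, so A(n) = 1.04 × A(n-1). The initial deposit gives A(0) = 2500.
Unrolling gives the closed form A(n) = 2500 × (1.04)ⁿ.

A(n) = 1.04 × A(n-1), A(0) = 2500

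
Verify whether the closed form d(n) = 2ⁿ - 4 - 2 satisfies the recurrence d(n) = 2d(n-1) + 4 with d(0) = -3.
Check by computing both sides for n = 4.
From the recurrence with d(0) = -3:
  d(0) = -3, d(1) = -2, d(2) = 0, d(3) = 4, d(4) = 12
  so the recurrence gives d(4) = 12.
From the proposed closed form d(n) = 2ⁿ - 4 - 2:
  d(4) = 10.
The recurrence gives 12 but the closed form gives 10, so the closed form does not satisfy the recurrence.

No, the closed form is incorrect.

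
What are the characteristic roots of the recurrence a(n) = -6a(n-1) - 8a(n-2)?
Substitute a(n) = rⁿ and divide through by rⁿ⁻²: r² + 6r + 8 = 0
Factor: (r + 4)(r + 2) = 0, so r = -4, -2.
General solution: a(n) = A·(-4)ⁿ + B·(-2)ⁿ

Characteristic: r² + 6r + 8 = 0, Roots: r = -4, -2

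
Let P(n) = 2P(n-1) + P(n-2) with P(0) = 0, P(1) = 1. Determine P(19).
Computing the sequence terms:
0, 1, 2, 5, 12, 29, 70, 169, 408, 985, 2378, 5741, 13860, 33461, 80782, 195025, 470832, 1136689, 2744210, 6625109

6625109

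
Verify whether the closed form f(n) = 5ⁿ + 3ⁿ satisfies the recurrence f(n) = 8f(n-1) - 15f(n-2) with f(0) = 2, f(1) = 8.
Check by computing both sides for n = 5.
From the recurrence with f(0) = 2, f(1) = 8:
  f(0) = 2, f(1) = 8, f(2) = 34, f(3) = 152, f(4) = 706, f(5) = 3368
  so the recurrence gives f(5) = 3368.
From the proposed closed form f(n) = 5ⁿ + 3ⁿ:
  f(5) = 3368.
Both sides give 3368 at n = 5, and the initial condition(s) match, so the closed form is consistent.

Yes, the closed form is correct.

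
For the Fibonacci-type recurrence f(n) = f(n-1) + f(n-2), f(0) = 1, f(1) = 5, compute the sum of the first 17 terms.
Computing the sequence terms: 1, 5, 6, 11, 17, 28, 45, 73, 118, 191, 309, 500, 809, 1309, 2118, 3427, 5545
Adding these values together:

14512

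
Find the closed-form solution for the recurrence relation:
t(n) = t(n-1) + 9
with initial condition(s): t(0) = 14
Recurrence: t(n) = t(n-1) + 9, initial: t(0) = 14.
Each step adds 9, so t(n) = t(0) + 9n = 9n + 14.

t(n) = 9n + 14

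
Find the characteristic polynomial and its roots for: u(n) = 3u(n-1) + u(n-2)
Substitute u(n) = rⁿ and divide through by rⁿ⁻²: r² - 3r - 1 = 0
Discriminant: 3² + 4·1 = 13, not a perfect square, so by the quadratic formula r = (3 ± √13)/2.
General solution: u(n) = A·r₁ⁿ + B·r₂ⁿ where r₁,r₂ = (3 ± √13)/2

Characteristic: r² - 3r - 1 = 0, Roots: r = (3 ± √13)/2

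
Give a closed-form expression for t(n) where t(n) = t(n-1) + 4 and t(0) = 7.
Recurrence: t(n) = t(n-1) + 4, initial: t(0) = 7.
Each step adds 4, so t(n) = t(0) + 4n = 4n + 7.

t(n) = 4n + 7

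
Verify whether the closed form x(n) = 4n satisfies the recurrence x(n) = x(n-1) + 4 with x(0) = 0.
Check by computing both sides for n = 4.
From the recurrence with x(0) = 0:
  x(0) = 0, x(1) = 4, x(2) = 8, x(3) = 12, x(4) = 16
  so the recurrence gives x(4) = 16.
From the proposed closed form x(n) = 4n:
  x(4) = 16.
Both sides give 16 at n = 4, and the initial condition(s) match, so the closed form is consistent.

Yes, the closed form is correct.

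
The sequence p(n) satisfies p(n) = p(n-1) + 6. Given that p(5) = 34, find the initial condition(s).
p(5) = p(0) + 5·6, so p(0) = 34 - 30 = 4.

p(0) = 4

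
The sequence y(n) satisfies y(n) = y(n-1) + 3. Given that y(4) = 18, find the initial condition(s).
y(4) = y(0) + 4·3, so y(0) = 18 - 12 = 6.

y(0) = 6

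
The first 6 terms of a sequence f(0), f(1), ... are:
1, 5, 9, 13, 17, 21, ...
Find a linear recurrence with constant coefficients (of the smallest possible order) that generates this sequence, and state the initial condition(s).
Look for the lowest-order linear relation among consecutive terms.
Observation: consecutive differences are constant (= 4).
Check at n=2: 1·5 + 4 = 9. ✓

f(n) = f(n-1) + 4, f(0) = 1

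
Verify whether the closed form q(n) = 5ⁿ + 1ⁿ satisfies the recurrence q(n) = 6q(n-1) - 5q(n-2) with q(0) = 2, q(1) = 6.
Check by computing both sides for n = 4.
From the recurrence with q(0) = 2, q(1) = 6:
  q(0) = 2, q(1) = 6, q(2) = 26, q(3) = 126, q(4) = 626
  so the recurrence gives q(4) = 626.
From the proposed closed form q(n) = 5ⁿ + 1ⁿ:
  q(4) = 626.
Both sides give 626 at n = 4, and the initial condition(s) match, so the closed form is consistent.

Yes, the closed form is correct.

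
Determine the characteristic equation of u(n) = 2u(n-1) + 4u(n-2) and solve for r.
Substitute u(n) = rⁿ and divide through by rⁿ⁻²: r² - 2r - 4 = 0
Discriminant: 2² + 4·4 = 20, not a perfect square, so by the quadratic formula r = (2 ± √20)/2.
General solution: u(n) = A·r₁ⁿ + B·r₂ⁿ where r₁,r₂ = (2 ± √20)/2

Characteristic: r² - 2r - 4 = 0, Roots: r = (2 ± √20)/2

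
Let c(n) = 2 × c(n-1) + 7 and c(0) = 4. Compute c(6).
Computing step by step:
c(0) = 4
c(1) = 2 × 4 + 7 = 15
c(2) = 2 × 15 + 7 = 37
c(3) = 2 × 37 + 7 = 81
c(4) = 2 × 81 + 7 = 169
c(5) = 2 × 169 + 7 = 345
c(6) = 2 × 345 + 7 = 697

697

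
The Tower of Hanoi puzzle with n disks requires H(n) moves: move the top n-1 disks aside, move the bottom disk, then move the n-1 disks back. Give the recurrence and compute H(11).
Moving n disks = move the top n-1 disks aside (H(n-1) moves) + move the largest disk (1 move) + move the n-1 disks back on top (H(n-1) moves), so H(n) = 2H(n-1) + 1, with H(1) = 1 (a single disk takes one move).
First terms: 1, 3, 7, 15, 31, 63, … — each is one less than a power of 2. Indeed H(n) + 1 = 2(H(n-1) + 1) with H(1) + 1 = 2, so H(n) + 1 = 2ⁿ and H(n) = 2ⁿ - 1.
Hence H(11) = 2^11 - 1 = 2048 - 1 = 2047.

H(n) = 2H(n-1) + 1, H(1) = 1; H(11) = 2047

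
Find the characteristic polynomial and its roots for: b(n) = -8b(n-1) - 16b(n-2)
Substitute b(n) = rⁿ and divide through by rⁿ⁻²: r² + 8r + 16 = 0
Factor: (r + 4)² = 0, so r = -4 (double root).
General solution: b(n) = (A + Bn)·(-4)ⁿ

Characteristic: r² + 8r + 16 = 0, Roots: r = -4 (double root)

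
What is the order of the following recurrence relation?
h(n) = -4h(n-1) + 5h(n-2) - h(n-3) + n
The order is the largest lag k for which h(n-k) appears. Here the deepest term is h(n-3) (the n term is non-homogeneous and does not affect the order), so the order is 3.

Order 3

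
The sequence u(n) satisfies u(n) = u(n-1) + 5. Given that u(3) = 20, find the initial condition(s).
u(3) = u(0) + 3·5, so u(0) = 20 - 15 = 5.

u(0) = 5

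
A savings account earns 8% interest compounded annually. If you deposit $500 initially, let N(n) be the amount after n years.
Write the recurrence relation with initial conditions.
Each year the balance grows by 8%, i.e. is multiplied by 1 + 8/100 = 1.08, so N(n) = 1.08 × N(n-1). The initial deposit gives N(0) = 500.
Unrolling gives the closed form N(n) = 500 × (1.08)ⁿ.

N(n) = 1.08 × N(n-1), N(0) = 500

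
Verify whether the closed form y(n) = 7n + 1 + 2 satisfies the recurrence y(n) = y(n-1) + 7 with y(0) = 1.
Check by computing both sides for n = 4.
From the recurrence with y(0) = 1:
  y(0) = 1, y(1) = 8, y(2) = 15, y(3) = 22, y(4) = 29
  so the recurrence gives y(4) = 29.
From the proposed closed form y(n) = 7n + 1 + 2:
  y(4) = 31.
The recurrence gives 29 but the closed form gives 31, so the closed form does not satisfy the recurrence.

No, the closed form is incorrect.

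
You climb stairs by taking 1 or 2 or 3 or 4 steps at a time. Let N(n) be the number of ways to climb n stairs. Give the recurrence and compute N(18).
Condition on the size of the last step (1 to 4): before it there were n-1, …, n-4 stairs climbed, and these cases are disjoint, so N(n) = N(n-1) + N(n-2) + N(n-3) + N(n-4) (order-4 linear recurrence).
Initial conditions by direct count (compositions of i into parts ≤ 4): N(1) = 1; N(2) = 2; N(3) = 4; N(4) = 8.
Iterating the recurrence: N(5) = 15, N(6) = 29, N(7) = 56, N(8) = 108, N(9) = 208, N(10) = 401, N(11) = 773, N(12) = 1490, N(13) = 2872, N(14) = 5536, N(15) = 10671, N(16) = 20569, N(17) = 39648, N(18) = 76424.

N(n) = N(n-1) + N(n-2) + N(n-3) + N(n-4), N(1) = 1, N(2) = 2, N(3) = 4, N(4) = 8; N(18) = 76424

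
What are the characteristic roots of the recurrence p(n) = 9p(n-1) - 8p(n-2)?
Substitute p(n) = rⁿ and divide through by rⁿ⁻²: r² - 9r + 8 = 0
Factor: (r - 8)(r - 1) = 0, so r = 8, 1.
General solution: p(n) = A·8ⁿ + B·1ⁿ

Characteristic: r² - 9r + 8 = 0, Roots: r = 8, 1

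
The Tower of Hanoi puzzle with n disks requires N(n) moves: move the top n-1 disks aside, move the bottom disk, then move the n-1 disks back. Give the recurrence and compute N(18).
Moving n disks = move the top n-1 disks aside (N(n-1) moves) + move the largest disk (1 move) + move the n-1 disks back on top (N(n-1) moves), so N(n) = 2N(n-1) + 1, with N(1) = 1 (a single disk takes one move).
First terms: 1, 3, 7, 15, 31, 63, … — each is one less than a power of 2. Indeed N(n) + 1 = 2(N(n-1) + 1) with N(1) + 1 = 2, so N(n) + 1 = 2ⁿ and N(n) = 2ⁿ - 1.
Hence N(18) = 2^18 - 1 = 262144 - 1 = 262143.

N(n) = 2N(n-1) + 1, N(1) = 1; N(18) = 262143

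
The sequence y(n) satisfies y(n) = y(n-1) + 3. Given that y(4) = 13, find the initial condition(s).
y(4) = y(0) + 4·3, so y(0) = 13 - 12 = 1.

y(0) = 1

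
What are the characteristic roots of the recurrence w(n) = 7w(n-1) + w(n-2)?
Substitute w(n) = rⁿ and divide through by rⁿ⁻²: r² - 7r - 1 = 0
Discriminant: 7² + 4·1 = 53, not a perfect square, so by the quadratic formula r = (7 ± √53)/2.
General solution: w(n) = A·r₁ⁿ + B·r₂ⁿ where r₁,r₂ = (7 ± √53)/2

Characteristic: r² - 7r - 1 = 0, Roots: r = (7 ± √53)/2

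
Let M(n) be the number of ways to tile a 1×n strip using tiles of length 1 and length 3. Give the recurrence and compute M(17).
Condition on the last tile: it has length 1 (leaving a 1×(n-1) strip) or length 3 (leaving a 1×(n-3) strip), so M(n) = M(n-1) + M(n-3) (order-3 linear recurrence).
For 0 ≤ i < 3 only unit tiles fit, so M(i) = 1.
Iterating the recurrence: M(3) = 2, M(4) = 3, M(5) = 4, M(6) = 6, M(7) = 9, M(8) = 13, M(9) = 19, M(10) = 28, M(11) = 41, M(12) = 60, M(13) = 88, M(14) = 129, M(15) = 189, M(16) = 277, M(17) = 406.

M(n) = M(n-1) + M(n-3), with M(i) = 1 for 0 ≤ i < 3; M(17) = 406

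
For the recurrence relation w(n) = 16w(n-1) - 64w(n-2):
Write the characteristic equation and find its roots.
Substitute w(n) = rⁿ and divide through by rⁿ⁻²: r² - 16r + 64 = 0
Factor: (r - 8)² = 0, so r = 8 (double root).
General solution: w(n) = (A + Bn)·8ⁿ

Characteristic: r² - 16r + 64 = 0, Roots: r = 8 (double root)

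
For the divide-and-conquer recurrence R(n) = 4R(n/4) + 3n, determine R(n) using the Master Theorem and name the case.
Master Theorem template: R(n) = a·R(n/b) + f(n).
Here: a=4, b=4, f(n)=3n
Compute log_b(a) = log_4(4) = 1.
f(n) = 3n = Θ(n). Case 2: R(n) = Θ(n log n).

Case 2: R(n) = Θ(n log n)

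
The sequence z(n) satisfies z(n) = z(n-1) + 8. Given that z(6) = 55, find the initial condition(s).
z(6) = z(0) + 6·8, so z(0) = 55 - 48 = 7.

z(0) = 7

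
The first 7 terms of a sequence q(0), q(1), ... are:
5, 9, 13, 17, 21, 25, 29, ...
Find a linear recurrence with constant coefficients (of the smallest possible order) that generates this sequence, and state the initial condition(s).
Look for the lowest-order linear relation among consecutive terms.
Observation: consecutive differences are constant (= 4).
Check at n=2: 1·9 + 4 = 13. ✓

q(n) = q(n-1) + 4, q(0) = 5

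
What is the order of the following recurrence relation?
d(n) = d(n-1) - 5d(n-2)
The order is the largest lag k for which d(n-k) appears. Here the deepest term is d(n-2), so the order is 2.

Order 2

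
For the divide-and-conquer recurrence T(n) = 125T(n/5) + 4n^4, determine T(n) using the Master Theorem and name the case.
Master Theorem template: T(n) = a·T(n/b) + f(n).
Here: a=125, b=5, f(n)=4n^4
Compute log_b(a) = log_5(125) = 3.
f(n) = 4n^4 = Ω(n^(3+ε)) with ε = 1, and the regularity condition holds (a·f(n/b) = (a/b^4)·f(n) with a/b^4 = 5^-1 < 1). Case 3: T(n) = Θ(f(n)) = Θ(n^4).

Case 3: T(n) = Θ(n^4)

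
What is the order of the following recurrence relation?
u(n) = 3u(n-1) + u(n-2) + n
The order is the largest lag k for which u(n-k) appears. Here the deepest term is u(n-2) (the n term is non-homogeneous and does not affect the order), so the order is 2.

Order 2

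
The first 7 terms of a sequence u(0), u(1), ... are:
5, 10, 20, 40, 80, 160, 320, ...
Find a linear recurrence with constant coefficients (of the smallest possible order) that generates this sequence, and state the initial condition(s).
Look for the lowest-order linear relation among consecutive terms.
Observation: each term is 2× the previous.
Check at n=2: 2·10 = 20. ✓

u(n) = 2 × u(n-1), u(0) = 5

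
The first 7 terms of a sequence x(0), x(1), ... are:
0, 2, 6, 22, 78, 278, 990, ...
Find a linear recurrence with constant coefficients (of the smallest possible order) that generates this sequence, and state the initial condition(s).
Look for the lowest-order linear relation among consecutive terms.
Observation: x(n) - 3·x(n-1) - (2)·x(n-2) = 0 holds for the shown terms, and no order-1 relation x(n) = α·x(n-1) + β fits.
Check at n=3: 3·6 + (2)·2 = 22. ✓

x(n) = 3x(n-1) + 2x(n-2), x(0) = 0, x(1) = 2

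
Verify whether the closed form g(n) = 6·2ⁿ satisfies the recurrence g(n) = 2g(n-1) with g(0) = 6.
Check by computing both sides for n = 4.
From the recurrence with g(0) = 6:
  g(0) = 6, g(1) = 12, g(2) = 24, g(3) = 48, g(4) = 96
  so the recurrence gives g(4) = 96.
From the proposed closed form g(n) = 6·2ⁿ:
  g(4) = 96.
Both sides give 96 at n = 4, and the initial condition(s) match, so the closed form is consistent.

Yes, the closed form is correct.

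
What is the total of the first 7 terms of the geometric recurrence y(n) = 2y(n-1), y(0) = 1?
Computing the sequence terms: 1, 2, 4, 8, 16, 32, 64
Adding these values together:

127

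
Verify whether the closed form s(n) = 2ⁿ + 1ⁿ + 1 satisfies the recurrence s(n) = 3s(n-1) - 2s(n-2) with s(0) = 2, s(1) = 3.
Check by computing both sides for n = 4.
From the recurrence with s(0) = 2, s(1) = 3:
  s(0) = 2, s(1) = 3, s(2) = 5, s(3) = 9, s(4) = 17
  so the recurrence gives s(4) = 17.
From the proposed closed form s(n) = 2ⁿ + 1ⁿ + 1:
  s(4) = 18.
The recurrence gives 17 but the closed form gives 18, so the closed form does not satisfy the recurrence.

No, the closed form is incorrect.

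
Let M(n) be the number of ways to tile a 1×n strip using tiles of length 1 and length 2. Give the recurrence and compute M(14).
Condition on the last tile: it has length 1 (leaving a 1×(n-1) strip) or length 2 (leaving a 1×(n-2) strip), so M(n) = M(n-1) + M(n-2) (order-2 linear recurrence).
For 0 ≤ i < 2 only unit tiles fit, so M(i) = 1.
Iterating the recurrence: M(2) = 2, M(3) = 3, M(4) = 5, M(5) = 8, M(6) = 13, M(7) = 21, M(8) = 34, M(9) = 55, M(10) = 89, M(11) = 144, M(12) = 233, M(13) = 377, M(14) = 610.

M(n) = M(n-1) + M(n-2), with M(i) = 1 for 0 ≤ i < 2; M(14) = 610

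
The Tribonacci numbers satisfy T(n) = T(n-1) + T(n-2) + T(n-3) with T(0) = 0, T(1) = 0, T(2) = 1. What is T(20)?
Computing the sequence terms:
0, 0, 1, 1, 2, 4, 7, 13, 24, 44, 81, 149, 274, 504, 927, 1705, 3136, 5768, 10609, 19513, 35890

35890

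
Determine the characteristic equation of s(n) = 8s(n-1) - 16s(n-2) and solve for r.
Substitute s(n) = rⁿ and divide through by rⁿ⁻²: r² - 8r + 16 = 0
Factor: (r - 4)² = 0, so r = 4 (double root).
General solution: s(n) = (A + Bn)·4ⁿ

Characteristic: r² - 8r + 16 = 0, Roots: r = 4 (double root)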